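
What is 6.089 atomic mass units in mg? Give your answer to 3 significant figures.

1.01e-20 milligrams

1 atomic mass unit = 1.66054e-21 milligrams.
So 6.089 × 1.66054e-21 ≈ 1.01e-20 mg.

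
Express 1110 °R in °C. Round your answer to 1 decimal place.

°R = (°C + 273.15) × 9/5.
Applying the formula gives 343.5 °C.

343.5 °C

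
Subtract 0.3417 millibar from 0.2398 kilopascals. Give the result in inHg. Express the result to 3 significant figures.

0.2398 kPa = 0.0708129 inHg and 0.3417 mbar = 0.0100904 inHg.
0.0708129 − 0.0100904 ≈ 0.0607 inHg.

0.0607 inHg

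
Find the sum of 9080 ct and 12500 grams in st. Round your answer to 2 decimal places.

2.25 st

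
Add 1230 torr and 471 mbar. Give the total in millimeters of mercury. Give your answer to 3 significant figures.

1230 torr = 1230.00 mmHg and 471 mbar = 353.279 mmHg.
1230.00 + 353.279 ≈ 1580 mmHg.

1580 mmHg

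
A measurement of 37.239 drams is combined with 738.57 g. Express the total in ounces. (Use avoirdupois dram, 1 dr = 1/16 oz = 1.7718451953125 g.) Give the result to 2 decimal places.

28.38 oz

37.239 dr = 2.32744 oz and 738.57 g = 26.0523 oz.
2.32744 + 26.0523 ≈ 28.38 oz.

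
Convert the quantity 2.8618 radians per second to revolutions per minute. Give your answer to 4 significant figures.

27.33 rpm

1 rad/s = 9.54930 rpm.
So 2.8618 × 9.54930 ≈ 27.33 rpm.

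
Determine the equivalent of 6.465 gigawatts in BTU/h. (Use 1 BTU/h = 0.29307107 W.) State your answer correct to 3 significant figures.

1 GW = 3.41214 × 10^9 BTU/h.
Then 6.465 × 3.41214 × 10^9 ≈ 2.21 × 10^10 BTU/h.

2.21 × 10^10 BTU per hour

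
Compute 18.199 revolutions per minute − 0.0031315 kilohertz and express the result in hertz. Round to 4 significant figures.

-2.828 Hz

18.199 rpm = 0.303317 Hz and 0.0031315 kHz = 3.13150 Hz.
0.303317 − 3.13150 ≈ -2.828 Hz.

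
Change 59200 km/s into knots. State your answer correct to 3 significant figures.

1 kilometer per second = 1943.84 knots.
So 59200 × 1943.84 ≈ 1.15e+8 kn.

1.15e+8 kn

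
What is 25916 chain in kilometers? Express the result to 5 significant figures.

1 chain = 0.0201168 kilometers.
Then 25916 × 0.0201168 ≈ 521.35 km.

521.35 kilometers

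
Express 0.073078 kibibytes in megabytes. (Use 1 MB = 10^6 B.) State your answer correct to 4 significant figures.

7.483e-5 megabytes

1 kibibyte = 0.00102400 MB.
Then 0.073078 × 0.00102400 ≈ 7.483e-5 MB.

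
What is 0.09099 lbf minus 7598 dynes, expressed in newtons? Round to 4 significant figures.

0.09099 lbf = 0.404744 N and 7598 dyn = 0.0759800 N.
0.404744 − 0.0759800 ≈ 0.3288 N.

0.3288 newtons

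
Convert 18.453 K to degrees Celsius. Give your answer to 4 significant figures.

-254.7 °C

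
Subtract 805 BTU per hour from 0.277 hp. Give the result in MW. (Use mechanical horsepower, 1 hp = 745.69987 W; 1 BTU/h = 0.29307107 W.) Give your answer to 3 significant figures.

0.277 hp = 0.000206559 MW and 805 BTU/h = 0.000235922 MW.
0.000206559 − 0.000235922 ≈ -2.94e-5 MW.

-2.94e-5 megawatts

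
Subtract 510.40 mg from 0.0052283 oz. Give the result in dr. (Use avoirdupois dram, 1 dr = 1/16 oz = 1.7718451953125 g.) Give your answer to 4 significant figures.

0.0052283 oz = 0.0836528 dr and 510.40 mg = 0.288061 dr.
0.0836528 − 0.288061 ≈ -0.2044 dr.

-0.2044 dr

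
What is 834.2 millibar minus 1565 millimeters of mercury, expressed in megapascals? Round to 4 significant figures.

-0.1252 megapascals

834.2 mbar = 0.0834200 MPa and 1565 mmHg = 0.208650 MPa.
0.0834200 − 0.208650 ≈ -0.1252 MPa.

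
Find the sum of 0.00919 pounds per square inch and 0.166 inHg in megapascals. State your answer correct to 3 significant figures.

0.00919 psi = 6.33628e-5 MPa and 0.166 inHg = 0.000562141 MPa.
6.33628e-5 + 0.000562141 ≈ 0.000626 MPa.

0.000626 megapascals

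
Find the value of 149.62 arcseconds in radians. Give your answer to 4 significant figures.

0.0007254 radians

1 arcsecond = 4.84814e-6 rad.
So 149.62 × 4.84814e-6 ≈ 0.0007254 rad.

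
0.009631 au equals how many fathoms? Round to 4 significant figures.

1 astronomical unit = 8.18011e+10 fathoms.
Then 0.009631 × 8.18011e+10 ≈ 7.878e+8 fathom.

7.878e+8 fathom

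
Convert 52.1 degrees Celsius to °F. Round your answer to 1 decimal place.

°F = °C × 9/5 + 32.
Applying the formula gives 125.8 °F.

125.8 degrees Fahrenheit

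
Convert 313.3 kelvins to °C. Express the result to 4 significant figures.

40.15 degrees Celsius

K = °C + 273.15.
Applying the formula gives 40.15 °C.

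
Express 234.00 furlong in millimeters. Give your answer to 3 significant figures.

4.71e+7 millimeters

1 furlong = 201168 millimeters.
So 234.00 × 201168 ≈ 4.71e+7 mm.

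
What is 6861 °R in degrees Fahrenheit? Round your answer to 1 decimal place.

6401.3 °F

°R = °F + 459.67.
Applying the formula gives 6401.3 °F.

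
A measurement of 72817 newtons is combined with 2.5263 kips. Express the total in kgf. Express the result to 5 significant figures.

72817 N = 7425.27 kgf and 2.5263 kip = 1145.91 kgf.
7425.27 + 1145.91 ≈ 8571.2 kgf.

8571.2 kilograms-force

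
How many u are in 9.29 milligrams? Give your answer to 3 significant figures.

1 milligram = 6.02214e+20 atomic mass units.
So 9.29 × 6.02214e+20 ≈ 5.59e+21 u.

5.59e+21 u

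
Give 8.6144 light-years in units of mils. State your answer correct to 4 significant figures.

3.209 × 10^21 mil

1 ly = 3.72470 × 10^20 mil.
Then 8.6144 × 3.72470 × 10^20 ≈ 3.209 × 10^21 mil.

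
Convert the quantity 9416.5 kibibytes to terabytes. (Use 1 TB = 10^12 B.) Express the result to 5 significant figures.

1 kibibyte = 1.02400 × 10^-9 terabytes.
9416.5 × 1.02400 × 10^-9 ≈ 9.6425 × 10^-6 TB.

9.6425 × 10^-6 terabytes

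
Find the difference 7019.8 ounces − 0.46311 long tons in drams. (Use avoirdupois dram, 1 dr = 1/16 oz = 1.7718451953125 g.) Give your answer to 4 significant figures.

-153200 dr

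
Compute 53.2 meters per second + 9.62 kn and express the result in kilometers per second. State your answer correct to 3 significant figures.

0.0581 kilometers per second

53.2 m/s = 0.0532000 km/s and 9.62 kn = 0.00494896 km/s.
0.0532000 + 0.00494896 ≈ 0.0581 km/s.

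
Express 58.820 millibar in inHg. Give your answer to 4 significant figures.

1 millibar = 0.0295300 inHg.
Thus 58.820 × 0.0295300 ≈ 1.737 inHg.

1.737 inches of mercury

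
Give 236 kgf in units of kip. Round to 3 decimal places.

1 kgf = 0.00220462 kips.
So 236 × 0.00220462 ≈ 0.520 kip.

0.520 kips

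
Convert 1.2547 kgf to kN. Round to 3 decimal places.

1 kilogram-force = 0.00980665 kilonewtons.
So 1.2547 × 0.00980665 ≈ 0.012 kN.

0.012 kN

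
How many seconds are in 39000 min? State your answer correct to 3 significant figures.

1 min = 60.0000 s.
Then 39000 × 60.0000 ≈ 2.34e+6 s.

2.34e+6 s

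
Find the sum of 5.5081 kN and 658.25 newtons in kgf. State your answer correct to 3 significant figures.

629 kilograms-force

5.5081 kN = 561.670 kgf and 658.25 N = 67.1228 kgf.
561.670 + 67.1228 ≈ 629 kgf.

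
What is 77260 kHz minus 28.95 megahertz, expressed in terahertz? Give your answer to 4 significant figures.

4.831 × 10^-5 terahertz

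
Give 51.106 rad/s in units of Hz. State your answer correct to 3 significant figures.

8.13 Hz

1 rad/s = 0.159155 Hz.
51.106 × 0.159155 ≈ 8.13 Hz.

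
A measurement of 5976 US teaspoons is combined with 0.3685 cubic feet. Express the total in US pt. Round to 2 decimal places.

84.30 US pints

5976 US tsp = 62.2500 US pt and 0.3685 ft³ = 22.0526 US pt.
62.2500 + 22.0526 ≈ 84.30 US pt.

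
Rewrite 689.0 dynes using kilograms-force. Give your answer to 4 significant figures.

0.0007026 kilograms-force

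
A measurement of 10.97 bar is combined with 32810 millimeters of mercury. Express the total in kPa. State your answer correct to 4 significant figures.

10.97 bar = 1097.00 kPa and 32810 mmHg = 4374.31 kPa.
1097.00 + 4374.31 ≈ 5471 kPa.

5471 kPa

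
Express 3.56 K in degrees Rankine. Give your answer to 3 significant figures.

°R = K × 9/5.
Applying the formula gives 6.41 °R.

6.41 °R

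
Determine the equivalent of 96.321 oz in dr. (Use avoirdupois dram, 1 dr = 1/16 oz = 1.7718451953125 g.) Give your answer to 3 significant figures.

1 oz = 16.0000 drams.
Thus 96.321 × 16.0000 ≈ 1540 dr.

1540 dr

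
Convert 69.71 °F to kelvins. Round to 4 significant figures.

K = (°F + 459.67) × 5/9.
Applying the formula gives 294.1 K.

294.1 kelvins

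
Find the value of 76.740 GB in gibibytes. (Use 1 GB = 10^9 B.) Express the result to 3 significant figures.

71.5 GiB

1 GB = 0.931323 gibibytes.
So 76.740 × 0.931323 ≈ 71.5 GiB.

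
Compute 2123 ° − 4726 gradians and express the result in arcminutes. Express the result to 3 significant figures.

2123 ° = 127380 arcmin and 4726 grad = 255204 arcmin.
127380 − 255204 ≈ -128000 arcmin.

-128000 arcminutes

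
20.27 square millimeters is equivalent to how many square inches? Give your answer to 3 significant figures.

0.0314 in²

1 square millimeter = 0.00155000 in².
Thus 20.27 × 0.00155000 ≈ 0.0314 in².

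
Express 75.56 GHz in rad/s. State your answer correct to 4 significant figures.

4.748e+11 rad/s

1 gigahertz = 6.28319e+9 radians per second.
75.56 × 6.28319e+9 ≈ 4.748e+11 rad/s.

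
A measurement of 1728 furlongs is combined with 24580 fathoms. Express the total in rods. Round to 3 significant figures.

78100 rod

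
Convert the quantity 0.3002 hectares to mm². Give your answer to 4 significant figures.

3.002e+9 square millimeters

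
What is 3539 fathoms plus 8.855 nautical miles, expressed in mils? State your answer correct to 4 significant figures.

9.005e+8 mil

3539 fathom = 2.54808e+8 mil and 8.855 nmi = 6.45648e+8 mil.
2.54808e+8 + 6.45648e+8 ≈ 9.005e+8 mil.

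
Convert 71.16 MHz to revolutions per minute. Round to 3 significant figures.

1 MHz = 6.00000 × 10^7 rpm.
71.16 × 6.00000 × 10^7 ≈ 4.27 × 10^9 rpm.

4.27 × 10^9 revolutions per minute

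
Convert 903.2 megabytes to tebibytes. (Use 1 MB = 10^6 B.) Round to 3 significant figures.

1 MB = 9.09495e-7 tebibytes.
Thus 903.2 × 9.09495e-7 ≈ 0.000821 TiB.

0.000821 TiB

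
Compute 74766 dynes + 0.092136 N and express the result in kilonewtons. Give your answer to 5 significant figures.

0.00083980 kilonewtons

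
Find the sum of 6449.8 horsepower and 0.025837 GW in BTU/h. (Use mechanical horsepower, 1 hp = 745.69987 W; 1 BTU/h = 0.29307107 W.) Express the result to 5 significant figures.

1.0457e+8 BTU per hour

6449.8 hp = 1.64111e+7 BTU/h and 0.025837 GW = 8.81595e+7 BTU/h.
1.64111e+7 + 8.81595e+7 ≈ 1.0457e+8 BTU/h.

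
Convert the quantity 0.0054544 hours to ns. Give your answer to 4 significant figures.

1.964e+10 nanoseconds

1 h = 3.60000e+12 nanoseconds.
Thus 0.0054544 × 3.60000e+12 ≈ 1.964e+10 ns.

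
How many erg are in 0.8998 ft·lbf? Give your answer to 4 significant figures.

1.220 × 10^7 erg

1 ft·lbf = 1.35582 × 10^7 erg.
Then 0.8998 × 1.35582 × 10^7 ≈ 1.220 × 10^7 erg.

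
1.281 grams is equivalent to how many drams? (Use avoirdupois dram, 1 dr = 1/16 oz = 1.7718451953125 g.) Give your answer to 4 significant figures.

1 gram = 0.564383 dr.
1.281 × 0.564383 ≈ 0.7230 dr.

0.7230 dr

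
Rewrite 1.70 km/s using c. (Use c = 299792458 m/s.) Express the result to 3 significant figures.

5.67e-6 times the speed of light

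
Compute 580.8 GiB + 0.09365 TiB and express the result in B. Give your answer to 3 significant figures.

580.8 GiB = 6.23629 × 10^11 B and 0.09365 TiB = 1.02969 × 10^11 B.
6.23629 × 10^11 + 1.02969 × 10^11 ≈ 7.27 × 10^11 B.

7.27 × 10^11 bytes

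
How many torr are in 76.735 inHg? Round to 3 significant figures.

1950 torr

1 inch of mercury = 25.4000 torr.
Thus 76.735 × 25.4000 ≈ 1950 torr.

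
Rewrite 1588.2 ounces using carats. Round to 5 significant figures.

225120 ct

1 oz = 141.748 ct.
Thus 1588.2 × 141.748 ≈ 225120 ct.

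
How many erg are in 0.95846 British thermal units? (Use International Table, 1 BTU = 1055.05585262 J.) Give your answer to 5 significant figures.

1.0112 × 10^10 ergs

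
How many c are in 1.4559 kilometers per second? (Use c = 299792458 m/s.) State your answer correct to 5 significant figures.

1 kilometer per second = 3.33564 × 10^-6 times the speed of light.
So 1.4559 × 3.33564 × 10^-6 ≈ 4.8564 × 10^-6 c.

4.8564 × 10^-6 c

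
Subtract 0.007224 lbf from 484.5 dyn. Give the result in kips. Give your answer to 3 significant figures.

484.5 dyn = 1.08920 × 10^-6 kip and 0.007224 lbf = 7.22400 × 10^-6 kip.
1.08920 × 10^-6 − 7.22400 × 10^-6 ≈ -6.13 × 10^-6 kip.

-6.13 × 10^-6 kips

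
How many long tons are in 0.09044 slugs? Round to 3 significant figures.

1 slug = 0.0143634 long tons.
Thus 0.09044 × 0.0143634 ≈ 0.00130 long ton.

0.00130 long tons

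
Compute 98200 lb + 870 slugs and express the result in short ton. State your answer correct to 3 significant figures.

98200 lb = 49.1000 short ton and 870 slug = 13.9957 short ton.
49.1000 + 13.9957 ≈ 63.1 short ton.

63.1 short tons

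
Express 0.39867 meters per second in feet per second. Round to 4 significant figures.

1 meter per second = 3.28084 feet per second.
So 0.39867 × 3.28084 ≈ 1.308 ft/s.

1.308 ft/s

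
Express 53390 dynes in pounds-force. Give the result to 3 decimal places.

0.120 lbf

1 dyn = 2.24809 × 10^-6 pounds-force.
Then 53390 × 2.24809 × 10^-6 ≈ 0.120 lbf.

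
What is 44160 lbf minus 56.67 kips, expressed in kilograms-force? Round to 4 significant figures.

-5674 kgf

44160 lbf = 20030.64 kgf and 56.67 kip = 25705.08 kgf.
20030.64 − 25705.08 ≈ -5674 kgf.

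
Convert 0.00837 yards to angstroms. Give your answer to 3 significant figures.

7.65 × 10^7 angstroms

1 yard = 9.14400 × 10^9 Å.
Then 0.00837 × 9.14400 × 10^9 ≈ 7.65 × 10^7 Å.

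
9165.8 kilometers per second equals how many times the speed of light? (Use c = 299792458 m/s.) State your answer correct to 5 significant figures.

0.030574 times the speed of light

1 km/s = 3.33564e-6 c.
9165.8 × 3.33564e-6 ≈ 0.030574 c.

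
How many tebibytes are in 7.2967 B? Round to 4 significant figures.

1 B = 9.09495e-13 tebibytes.
7.2967 × 9.09495e-13 ≈ 6.636e-12 TiB.

6.636e-12 TiB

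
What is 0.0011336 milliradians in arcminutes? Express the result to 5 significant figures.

1 mrad = 3.43775 arcminutes.
Then 0.0011336 × 3.43775 ≈ 0.0038970 arcmin.

0.0038970 arcmin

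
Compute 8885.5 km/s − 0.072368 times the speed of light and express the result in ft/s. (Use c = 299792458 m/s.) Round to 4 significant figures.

8885.5 km/s = 2.91519 × 10^7 ft/s and 0.072368 c = 7.11791 × 10^7 ft/s.
2.91519 × 10^7 − 7.11791 × 10^7 ≈ -4.203 × 10^7 ft/s.

-4.203 × 10^7 ft/s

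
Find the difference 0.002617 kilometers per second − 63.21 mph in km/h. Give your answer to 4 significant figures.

0.002617 km/s = 9.42120 km/h and 63.21 mph = 101.727 km/h.
9.42120 − 101.727 ≈ -92.31 km/h.

-92.31 km/h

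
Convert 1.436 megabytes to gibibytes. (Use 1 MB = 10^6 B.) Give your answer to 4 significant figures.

1 MB = 0.000931323 gibibytes.
So 1.436 × 0.000931323 ≈ 0.001337 GiB.

0.001337 gibibytes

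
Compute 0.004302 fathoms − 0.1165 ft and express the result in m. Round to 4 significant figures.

-0.02764 meters

0.004302 fathom = 0.00786750 m and 0.1165 ft = 0.0355092 m.
0.00786750 − 0.0355092 ≈ -0.02764 m.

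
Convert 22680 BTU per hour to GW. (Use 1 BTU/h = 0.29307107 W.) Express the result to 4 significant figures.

1 BTU/h = 2.93071 × 10^-10 gigawatts.
Then 22680 × 2.93071 × 10^-10 ≈ 6.647 × 10^-6 GW.

6.647 × 10^-6 GW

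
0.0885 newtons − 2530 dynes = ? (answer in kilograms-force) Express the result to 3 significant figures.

0.0885 N = 0.00902449 kgf and 2530 dyn = 0.00257988 kgf.
0.00902449 − 0.00257988 ≈ 0.00644 kgf.

0.00644 kgf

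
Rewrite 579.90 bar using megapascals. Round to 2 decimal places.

57.99 megapascals

1 bar = 0.100000 MPa.
Thus 579.90 × 0.100000 ≈ 57.99 MPa.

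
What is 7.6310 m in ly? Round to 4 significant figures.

1 m = 1.05700e-16 light-years.
7.6310 × 1.05700e-16 ≈ 8.066e-16 ly.

8.066e-16 ly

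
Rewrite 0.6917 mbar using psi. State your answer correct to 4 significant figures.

0.01003 pounds per square inch

1 mbar = 0.0145038 psi.
0.6917 × 0.0145038 ≈ 0.01003 psi.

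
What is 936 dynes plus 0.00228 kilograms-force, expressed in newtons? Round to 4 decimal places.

936 dyn = 0.00936000 N and 0.00228 kgf = 0.0223592 N.
0.00936000 + 0.0223592 ≈ 0.0317 N.

0.0317 N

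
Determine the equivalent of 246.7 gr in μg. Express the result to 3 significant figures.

1.60 × 10^7 μg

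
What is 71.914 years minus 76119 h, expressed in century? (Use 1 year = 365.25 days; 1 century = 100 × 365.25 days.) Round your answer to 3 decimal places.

0.632 century

71.914 yr = 0.719140 century and 76119 h = 0.0868344 century.
0.719140 − 0.0868344 ≈ 0.632 century.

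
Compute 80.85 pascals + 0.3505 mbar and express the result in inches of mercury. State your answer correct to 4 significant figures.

0.03423 inches of mercury

80.85 Pa = 0.0238750 inHg and 0.3505 mbar = 0.0103503 inHg.
0.0238750 + 0.0103503 ≈ 0.03423 inHg.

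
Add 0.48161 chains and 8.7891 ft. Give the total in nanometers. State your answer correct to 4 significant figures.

1.237e+10 nm

0.48161 chain = 9.68845e+9 nm and 8.7891 ft = 2.67892e+9 nm.
9.68845e+9 + 2.67892e+9 ≈ 1.237e+10 nm.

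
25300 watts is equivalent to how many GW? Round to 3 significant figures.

2.53e-5 GW

1 watt = 1.00000e-9 gigawatts.
Then 25300 × 1.00000e-9 ≈ 2.53e-5 GW.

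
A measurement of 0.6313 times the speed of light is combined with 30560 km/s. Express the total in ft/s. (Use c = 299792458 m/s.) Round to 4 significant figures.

0.6313 c = 6.20928e+8 ft/s and 30560 km/s = 1.00262e+8 ft/s.
6.20928e+8 + 1.00262e+8 ≈ 7.212e+8 ft/s.

7.212e+8 ft/s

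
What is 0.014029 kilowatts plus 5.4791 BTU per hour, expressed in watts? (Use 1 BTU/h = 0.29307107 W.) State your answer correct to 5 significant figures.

15.635 W

0.014029 kW = 14.0290 W and 5.4791 BTU/h = 1.60577 W.
14.0290 + 1.60577 ≈ 15.635 W.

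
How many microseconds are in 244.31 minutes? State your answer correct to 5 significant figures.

1.4659 × 10^10 μs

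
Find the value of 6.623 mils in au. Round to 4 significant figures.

1 mil = 1.69789e-16 au.
So 6.623 × 1.69789e-16 ≈ 1.125e-15 au.

1.125e-15 astronomical units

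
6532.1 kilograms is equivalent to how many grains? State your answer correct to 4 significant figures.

1 kilogram = 15432.4 gr.
So 6532.1 × 15432.4 ≈ 1.008e+8 gr.

1.008e+8 gr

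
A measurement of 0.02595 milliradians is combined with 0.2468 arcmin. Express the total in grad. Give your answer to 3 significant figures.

0.02595 mrad = 0.00165203 grad and 0.2468 arcmin = 0.00457037 grad.
0.00165203 + 0.00457037 ≈ 0.00622 grad.

0.00622 gradians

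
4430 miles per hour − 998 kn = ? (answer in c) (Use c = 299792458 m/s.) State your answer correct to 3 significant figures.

4.89 × 10^-6 c

4430 mph = 6.60586 × 10^-6 c and 998 kn = 1.71257 × 10^-6 c.
6.60586 × 10^-6 − 1.71257 × 10^-6 ≈ 4.89 × 10^-6 c.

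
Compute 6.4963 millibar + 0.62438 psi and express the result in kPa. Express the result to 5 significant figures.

4.9546 kPa

6.4963 mbar = 0.649630 kPa and 0.62438 psi = 4.30495 kPa.
0.649630 + 4.30495 ≈ 4.9546 kPa.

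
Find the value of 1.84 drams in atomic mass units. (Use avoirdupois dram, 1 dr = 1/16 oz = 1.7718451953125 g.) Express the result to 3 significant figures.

1.96 × 10^24 atomic mass units

1 dram = 1.06703 × 10^24 atomic mass units.
1.84 × 1.06703 × 10^24 ≈ 1.96 × 10^24 u.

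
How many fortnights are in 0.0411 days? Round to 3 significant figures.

0.00294 fortnights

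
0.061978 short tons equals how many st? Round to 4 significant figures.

8.854 stone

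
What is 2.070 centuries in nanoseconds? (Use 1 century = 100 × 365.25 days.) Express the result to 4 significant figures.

6.532e+18 nanoseconds

1 century = 3.15576e+18 nanoseconds.
So 2.070 × 3.15576e+18 ≈ 6.532e+18 ns.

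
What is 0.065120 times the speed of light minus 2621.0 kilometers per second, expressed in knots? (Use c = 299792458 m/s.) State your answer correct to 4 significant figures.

0.065120 c = 3.79487 × 10^7 kn and 2621.0 km/s = 5.09482 × 10^6 kn.
3.79487 × 10^7 − 5.09482 × 10^6 ≈ 3.285 × 10^7 kn.

3.285 × 10^7 kn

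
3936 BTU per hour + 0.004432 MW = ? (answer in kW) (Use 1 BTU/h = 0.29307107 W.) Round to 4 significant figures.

5.586 kW

3936 BTU/h = 1.15353 kW and 0.004432 MW = 4.43200 kW.
1.15353 + 4.43200 ≈ 5.586 kW.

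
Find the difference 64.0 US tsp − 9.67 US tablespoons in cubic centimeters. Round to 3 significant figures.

64.0 US tsp = 315.451 cm³ and 9.67 US tbsp = 142.988 cm³.
315.451 − 142.988 ≈ 172 cm³.

172 cm³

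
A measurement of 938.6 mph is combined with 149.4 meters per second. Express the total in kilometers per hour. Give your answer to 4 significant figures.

2048 km/h

938.6 mph = 1510.53 km/h and 149.4 m/s = 537.840 km/h.
1510.53 + 537.840 ≈ 2048 km/h.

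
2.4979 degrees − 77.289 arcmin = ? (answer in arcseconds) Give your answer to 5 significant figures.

4355.1 arcseconds

2.4979 ° = 8992.44 arcsec and 77.289 arcmin = 4637.34 arcsec.
8992.44 − 4637.34 ≈ 4355.1 arcsec.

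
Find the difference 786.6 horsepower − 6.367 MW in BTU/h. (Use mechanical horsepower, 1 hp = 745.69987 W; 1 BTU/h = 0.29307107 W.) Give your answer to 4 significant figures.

786.6 hp = 2.00145 × 10^6 BTU/h and 6.367 MW = 2.17251 × 10^7 BTU/h.
2.00145 × 10^6 − 2.17251 × 10^7 ≈ -1.972 × 10^7 BTU/h.

-1.972 × 10^7 BTU per hour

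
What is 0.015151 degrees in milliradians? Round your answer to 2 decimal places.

1 ° = 17.4533 mrad.
0.015151 × 17.4533 ≈ 0.26 mrad.

0.26 mrad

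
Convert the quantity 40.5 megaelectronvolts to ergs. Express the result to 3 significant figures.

6.49 × 10^-5 erg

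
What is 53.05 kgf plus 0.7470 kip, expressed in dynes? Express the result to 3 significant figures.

53.05 kgf = 5.20243 × 10^7 dyn and 0.7470 kip = 3.32282 × 10^8 dyn.
5.20243 × 10^7 + 3.32282 × 10^8 ≈ 3.84 × 10^8 dyn.

3.84 × 10^8 dynes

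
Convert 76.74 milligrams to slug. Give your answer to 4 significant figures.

1 mg = 6.85218 × 10^-8 slugs.
Thus 76.74 × 6.85218 × 10^-8 ≈ 5.258 × 10^-6 slug.

5.258 × 10^-6 slug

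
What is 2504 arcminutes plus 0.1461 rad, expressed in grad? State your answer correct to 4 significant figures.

55.67 gradians

2504 arcmin = 46.3704 grad and 0.1461 rad = 9.30101 grad.
46.3704 + 9.30101 ≈ 55.67 grad.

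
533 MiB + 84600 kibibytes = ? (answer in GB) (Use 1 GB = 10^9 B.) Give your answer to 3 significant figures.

533 MiB = 0.558891 GB and 84600 KiB = 0.0866304 GB.
0.558891 + 0.0866304 ≈ 0.646 GB.

0.646 gigabytes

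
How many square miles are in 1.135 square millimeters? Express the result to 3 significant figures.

4.38e-13 square miles

1 square millimeter = 3.86102e-13 mi².
Then 1.135 × 3.86102e-13 ≈ 4.38e-13 mi².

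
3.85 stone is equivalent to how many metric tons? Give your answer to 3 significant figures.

1 stone = 0.00635029 t.
3.85 × 0.00635029 ≈ 0.0244 t.

0.0244 t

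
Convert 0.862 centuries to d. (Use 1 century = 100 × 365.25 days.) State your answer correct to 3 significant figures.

31500 days

1 century = 36525.0 d.
0.862 × 36525.0 ≈ 31500 d.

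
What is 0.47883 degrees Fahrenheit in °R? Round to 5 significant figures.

°R = °F + 459.67.
Applying the formula gives 460.15 °R.

460.15 °R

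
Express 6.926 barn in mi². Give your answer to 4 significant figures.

1 barn = 3.86102e-35 square miles.
So 6.926 × 3.86102e-35 ≈ 2.674e-34 mi².

2.674e-34 square miles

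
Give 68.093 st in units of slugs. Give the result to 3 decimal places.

29.630 slugs

1 st = 0.435133 slug.
So 68.093 × 0.435133 ≈ 29.630 slug.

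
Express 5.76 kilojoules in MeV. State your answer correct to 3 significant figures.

3.60 × 10^16 MeV

1 kJ = 6.24151 × 10^15 megaelectronvolts.
5.76 × 6.24151 × 10^15 ≈ 3.60 × 10^16 MeV.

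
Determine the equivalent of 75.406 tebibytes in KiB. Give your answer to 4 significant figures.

8.097 × 10^10 kibibytes

1 tebibyte = 1.07374 × 10^9 kibibytes.
Then 75.406 × 1.07374 × 10^9 ≈ 8.097 × 10^10 KiB.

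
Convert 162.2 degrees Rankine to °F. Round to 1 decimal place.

°R = °F + 459.67.
Applying the formula gives -297.5 °F.

-297.5 degrees Fahrenheit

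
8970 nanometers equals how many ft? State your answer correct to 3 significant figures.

2.94e-5 feet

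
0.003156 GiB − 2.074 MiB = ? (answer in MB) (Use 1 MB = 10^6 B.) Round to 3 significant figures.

0.003156 GiB = 3.38873 MB and 2.074 MiB = 2.17475 MB.
3.38873 − 2.17475 ≈ 1.21 MB.

1.21 megabytes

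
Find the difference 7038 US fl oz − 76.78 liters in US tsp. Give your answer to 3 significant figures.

7038 US fl oz = 42228.0 US tsp and 76.78 L = 15577.4 US tsp.
42228.0 − 15577.4 ≈ 26700 US tsp.

26700 US tsp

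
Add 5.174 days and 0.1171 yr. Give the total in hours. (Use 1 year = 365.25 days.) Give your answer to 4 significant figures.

5.174 d = 124.176 h and 0.1171 yr = 1026.50 h.
124.176 + 1026.50 ≈ 1151 h.

1151 h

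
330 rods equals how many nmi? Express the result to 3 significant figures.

1 rod = 0.00271555 nmi.
So 330 × 0.00271555 ≈ 0.896 nmi.

0.896 nautical miles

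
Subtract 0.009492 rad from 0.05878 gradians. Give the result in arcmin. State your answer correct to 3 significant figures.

-29.5 arcmin

0.05878 grad = 3.17412 arcmin and 0.009492 rad = 32.6311 arcmin.
3.17412 − 32.6311 ≈ -29.5 arcmin.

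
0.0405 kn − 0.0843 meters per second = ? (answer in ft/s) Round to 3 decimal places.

0.0405 kn = 0.0683563 ft/s and 0.0843 m/s = 0.276575 ft/s.
0.0683563 − 0.276575 ≈ -0.208 ft/s.

-0.208 ft/s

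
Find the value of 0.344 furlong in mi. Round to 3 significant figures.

0.0430 miles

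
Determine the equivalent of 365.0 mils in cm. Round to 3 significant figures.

0.927 cm

1 mil = 0.00254000 cm.
So 365.0 × 0.00254000 ≈ 0.927 cm.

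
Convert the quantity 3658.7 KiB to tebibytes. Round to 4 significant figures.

3.407 × 10^-6 TiB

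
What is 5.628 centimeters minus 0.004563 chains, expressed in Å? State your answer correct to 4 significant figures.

-3.551e+8 Å

5.628 cm = 5.62800e+8 Å and 0.004563 chain = 9.17930e+8 Å.
5.62800e+8 − 9.17930e+8 ≈ -3.551e+8 Å.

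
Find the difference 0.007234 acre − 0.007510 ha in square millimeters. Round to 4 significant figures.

-4.583e+7 mm²

0.007234 acre = 2.927496e+7 mm² and 0.007510 ha = 7.510000e+7 mm².
2.927496e+7 − 7.510000e+7 ≈ -4.583e+7 mm².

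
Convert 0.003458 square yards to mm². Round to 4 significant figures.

1 yd² = 836127 mm².
0.003458 × 836127 ≈ 2891 mm².

2891 mm²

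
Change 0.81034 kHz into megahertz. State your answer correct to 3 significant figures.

0.000810 MHz

1 kHz = 0.00100000 megahertz.
Thus 0.81034 × 0.00100000 ≈ 0.000810 MHz.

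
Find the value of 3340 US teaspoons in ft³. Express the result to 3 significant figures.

0.581 ft³

1 US teaspoon = 0.000174063 ft³.
Then 3340 × 0.000174063 ≈ 0.581 ft³.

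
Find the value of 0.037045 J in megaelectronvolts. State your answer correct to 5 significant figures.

2.3122 × 10^11 MeV

1 J = 6.24151 × 10^12 MeV.
So 0.037045 × 6.24151 × 10^12 ≈ 2.3122 × 10^11 MeV.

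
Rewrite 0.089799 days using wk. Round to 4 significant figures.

0.01283 wk

1 d = 0.142857 weeks.
Thus 0.089799 × 0.142857 ≈ 0.01283 wk.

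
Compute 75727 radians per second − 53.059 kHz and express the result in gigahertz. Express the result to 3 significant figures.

75727 rad/s = 1.20523 × 10^-5 GHz and 53.059 kHz = 5.30590 × 10^-5 GHz.
1.20523 × 10^-5 − 5.30590 × 10^-5 ≈ -4.10 × 10^-5 GHz.

-4.10 × 10^-5 gigahertz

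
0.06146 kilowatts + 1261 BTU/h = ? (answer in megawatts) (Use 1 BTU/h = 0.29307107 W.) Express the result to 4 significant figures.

0.06146 kW = 6.14600 × 10^-5 MW and 1261 BTU/h = 0.000369563 MW.
6.14600 × 10^-5 + 0.000369563 ≈ 0.0004310 MW.

0.0004310 megawatts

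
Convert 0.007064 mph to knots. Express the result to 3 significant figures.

1 mile per hour = 0.868976 kn.
0.007064 × 0.868976 ≈ 0.00614 kn.

0.00614 kn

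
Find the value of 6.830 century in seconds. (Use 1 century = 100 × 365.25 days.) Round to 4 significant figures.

2.155 × 10^10 seconds

1 century = 3.15576 × 10^9 seconds.
Thus 6.830 × 3.15576 × 10^9 ≈ 2.155 × 10^10 s.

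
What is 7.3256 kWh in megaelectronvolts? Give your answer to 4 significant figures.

1.646 × 10^20 megaelectronvolts

1 kWh = 2.24694 × 10^19 megaelectronvolts.
7.3256 × 2.24694 × 10^19 ≈ 1.646 × 10^20 MeV.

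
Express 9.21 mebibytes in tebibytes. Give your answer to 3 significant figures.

8.78 × 10^-6 TiB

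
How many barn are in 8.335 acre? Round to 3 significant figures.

1 acre = 4.04686e+31 barns.
Thus 8.335 × 4.04686e+31 ≈ 3.37e+32 barn.

3.37e+32 barn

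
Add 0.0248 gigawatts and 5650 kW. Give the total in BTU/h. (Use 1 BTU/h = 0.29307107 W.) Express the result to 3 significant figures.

0.0248 GW = 8.46211 × 10^7 BTU/h and 5650 kW = 1.92786 × 10^7 BTU/h.
8.46211 × 10^7 + 1.92786 × 10^7 ≈ 1.04 × 10^8 BTU/h.

1.04 × 10^8 BTU per hour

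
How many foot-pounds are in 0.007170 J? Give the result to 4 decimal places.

1 J = 0.737562 ft·lbf.
Then 0.007170 × 0.737562 ≈ 0.0053 ft·lbf.

0.0053 foot-pounds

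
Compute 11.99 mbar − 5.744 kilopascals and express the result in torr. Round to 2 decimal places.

-34.09 torr

11.99 mbar = 8.99324 torr and 5.744 kPa = 43.0835 torr.
8.99324 − 43.0835 ≈ -34.09 torr.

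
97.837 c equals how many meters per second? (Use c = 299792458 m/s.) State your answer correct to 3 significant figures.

2.93 × 10^10 meters per second

1 speed of light = 2.99792 × 10^8 meters per second.
Thus 97.837 × 2.99792 × 10^8 ≈ 2.93 × 10^10 m/s.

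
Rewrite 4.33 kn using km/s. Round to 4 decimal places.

0.0022 km/s

1 knot = 0.000514444 km/s.
4.33 × 0.000514444 ≈ 0.0022 km/s.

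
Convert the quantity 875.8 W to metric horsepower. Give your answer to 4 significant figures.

1.191 PS

1 watt = 0.00135962 metric horsepower.
Then 875.8 × 0.00135962 ≈ 1.191 PS.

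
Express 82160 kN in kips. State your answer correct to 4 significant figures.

18470 kip

1 kilonewton = 0.224809 kips.
82160 × 0.224809 ≈ 18470 kip.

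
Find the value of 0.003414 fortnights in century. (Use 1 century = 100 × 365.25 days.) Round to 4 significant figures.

1.309e-6 centuries

1 fortnight = 0.000383299 century.
0.003414 × 0.000383299 ≈ 1.309e-6 century.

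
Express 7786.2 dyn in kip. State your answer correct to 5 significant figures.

1.7504e-5 kips

1 dyn = 2.24809e-9 kip.
So 7786.2 × 2.24809e-9 ≈ 1.7504e-5 kip.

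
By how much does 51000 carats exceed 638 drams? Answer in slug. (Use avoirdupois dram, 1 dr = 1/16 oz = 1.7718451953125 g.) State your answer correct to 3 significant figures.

0.621 slugs

51000 ct = 0.698922 slug and 638 dr = 0.0774596 slug.
0.698922 − 0.0774596 ≈ 0.621 slug.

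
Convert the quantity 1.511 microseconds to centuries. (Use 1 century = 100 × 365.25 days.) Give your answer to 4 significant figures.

4.788e-16 centuries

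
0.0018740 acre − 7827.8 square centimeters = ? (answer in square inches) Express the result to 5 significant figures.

0.0018740 acre = 11754.9 in² and 7827.8 cm² = 1213.31 in².
11754.9 − 1213.31 ≈ 10542 in².

10542 square inches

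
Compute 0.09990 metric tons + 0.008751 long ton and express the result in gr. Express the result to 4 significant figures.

1.679e+6 gr

0.09990 t = 1.54169e+6 gr and 0.008751 long ton = 137216 gr.
1.54169e+6 + 137216 ≈ 1.679e+6 gr.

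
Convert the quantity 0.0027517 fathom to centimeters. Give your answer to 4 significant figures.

0.5032 cm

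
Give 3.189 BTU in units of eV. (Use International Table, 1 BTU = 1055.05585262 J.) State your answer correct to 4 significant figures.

2.100 × 10^22 eV

1 British thermal unit = 6.58514 × 10^21 electronvolts.
3.189 × 6.58514 × 10^21 ≈ 2.100 × 10^22 eV.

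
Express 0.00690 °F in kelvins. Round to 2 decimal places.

255.38 K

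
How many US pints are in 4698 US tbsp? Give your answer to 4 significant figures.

1 US tablespoon = 0.0312500 US pt.
4698 × 0.0312500 ≈ 146.8 US pt.

146.8 US pints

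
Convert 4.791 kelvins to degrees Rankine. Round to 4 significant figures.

°R = K × 9/5.
Applying the formula gives 8.624 °R.

8.624 °R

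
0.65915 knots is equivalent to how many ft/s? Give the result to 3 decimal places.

1 knot = 1.68781 feet per second.
0.65915 × 1.68781 ≈ 1.113 ft/s.

1.113 feet per second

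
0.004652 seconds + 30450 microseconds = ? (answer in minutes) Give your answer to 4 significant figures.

0.0005850 minutes

0.004652 s = 7.75333e-5 min and 30450 μs = 0.000507500 min.
7.75333e-5 + 0.000507500 ≈ 0.0005850 min.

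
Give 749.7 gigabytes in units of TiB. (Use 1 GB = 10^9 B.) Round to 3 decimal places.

1 GB = 0.000909495 TiB.
749.7 × 0.000909495 ≈ 0.682 TiB.

0.682 TiB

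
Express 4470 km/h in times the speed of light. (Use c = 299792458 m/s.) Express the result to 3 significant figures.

4.14 × 10^-6 times the speed of light

1 kilometer per hour = 9.26567 × 10^-10 c.
So 4470 × 9.26567 × 10^-10 ≈ 4.14 × 10^-6 c.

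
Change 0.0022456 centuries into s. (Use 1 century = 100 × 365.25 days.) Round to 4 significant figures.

1 century = 3.15576 × 10^9 seconds.
So 0.0022456 × 3.15576 × 10^9 ≈ 7.087 × 10^6 s.

7.087 × 10^6 s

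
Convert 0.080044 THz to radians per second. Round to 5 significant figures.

1 THz = 6.28319 × 10^12 radians per second.
Thus 0.080044 × 6.28319 × 10^12 ≈ 5.0293 × 10^11 rad/s.

5.0293 × 10^11 rad/s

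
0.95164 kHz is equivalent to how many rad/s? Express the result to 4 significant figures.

1 kHz = 6283.19 rad/s.
So 0.95164 × 6283.19 ≈ 5979 rad/s.

5979 rad/s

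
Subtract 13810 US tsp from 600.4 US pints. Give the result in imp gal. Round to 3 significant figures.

47.5 imperial gallons

600.4 US pt = 62.4922 imp gal and 13810 US tsp = 14.9730 imp gal.
62.4922 − 14.9730 ≈ 47.5 imp gal.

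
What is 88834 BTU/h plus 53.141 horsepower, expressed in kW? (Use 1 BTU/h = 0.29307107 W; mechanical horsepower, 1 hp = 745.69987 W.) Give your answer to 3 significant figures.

65.7 kilowatts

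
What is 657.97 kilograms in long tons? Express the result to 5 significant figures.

1 kilogram = 0.000984207 long ton.
Then 657.97 × 0.000984207 ≈ 0.64758 long ton.

0.64758 long tons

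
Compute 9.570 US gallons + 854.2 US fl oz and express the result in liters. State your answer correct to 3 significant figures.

9.570 US gal = 36.2264 L and 854.2 US fl oz = 25.2617 L.
36.2264 + 25.2617 ≈ 61.5 L.

61.5 L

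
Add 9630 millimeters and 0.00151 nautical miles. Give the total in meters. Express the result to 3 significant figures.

9630 mm = 9.63000 m and 0.00151 nmi = 2.79652 m.
9.63000 + 2.79652 ≈ 12.4 m.

12.4 m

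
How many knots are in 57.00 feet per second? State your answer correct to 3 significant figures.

1 ft/s = 0.592484 knots.
Then 57.00 × 0.592484 ≈ 33.8 kn.

33.8 kn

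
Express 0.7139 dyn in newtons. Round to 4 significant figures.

1 dyne = 1.00000 × 10^-5 newtons.
0.7139 × 1.00000 × 10^-5 ≈ 7.139 × 10^-6 N.

7.139 × 10^-6 newtons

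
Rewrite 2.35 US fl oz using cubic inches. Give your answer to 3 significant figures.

1 US fluid ounce = 1.80469 in³.
Thus 2.35 × 1.80469 ≈ 4.24 in³.

4.24 in³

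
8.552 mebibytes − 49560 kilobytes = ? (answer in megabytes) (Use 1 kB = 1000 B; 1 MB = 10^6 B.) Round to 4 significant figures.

8.552 MiB = 8.96742 MB and 49560 kB = 49.5600 MB.
8.96742 − 49.5600 ≈ -40.59 MB.

-40.59 MB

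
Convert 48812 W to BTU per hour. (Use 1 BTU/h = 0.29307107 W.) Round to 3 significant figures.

167000 BTU/h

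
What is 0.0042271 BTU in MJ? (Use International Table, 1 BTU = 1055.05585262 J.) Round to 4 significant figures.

1 British thermal unit = 0.00105506 megajoules.
0.0042271 × 0.00105506 ≈ 4.460e-6 MJ.

4.460e-6 MJ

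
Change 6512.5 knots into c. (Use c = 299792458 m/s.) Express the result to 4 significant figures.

1 kn = 1.71600e-9 c.
So 6512.5 × 1.71600e-9 ≈ 1.118e-5 c.

1.118e-5 times the speed of light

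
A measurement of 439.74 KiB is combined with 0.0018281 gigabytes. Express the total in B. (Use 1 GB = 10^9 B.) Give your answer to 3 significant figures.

2.28 × 10^6 B

439.74 KiB = 450294 B and 0.0018281 GB = 1.82810 × 10^6 B.
450294 + 1.82810 × 10^6 ≈ 2.28 × 10^6 B.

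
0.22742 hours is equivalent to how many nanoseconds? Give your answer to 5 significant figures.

8.1871e+11 ns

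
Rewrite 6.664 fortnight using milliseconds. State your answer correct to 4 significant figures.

1 fortnight = 1.20960e+9 milliseconds.
Thus 6.664 × 1.20960e+9 ≈ 8.061e+9 ms.

8.061e+9 ms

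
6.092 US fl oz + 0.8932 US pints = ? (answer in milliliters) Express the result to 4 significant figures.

602.8 mL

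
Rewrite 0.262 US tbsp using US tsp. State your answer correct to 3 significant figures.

1 US tbsp = 3.00000 US tsp.
Then 0.262 × 3.00000 ≈ 0.786 US tsp.

0.786 US teaspoons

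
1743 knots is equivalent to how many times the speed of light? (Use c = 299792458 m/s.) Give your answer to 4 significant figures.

1 kn = 1.71600e-9 times the speed of light.
Thus 1743 × 1.71600e-9 ≈ 2.991e-6 c.

2.991e-6 times the speed of light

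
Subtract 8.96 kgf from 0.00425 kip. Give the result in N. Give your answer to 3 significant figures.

0.00425 kip = 18.9049 N and 8.96 kgf = 87.8676 N.
18.9049 − 87.8676 ≈ -69.0 N.

-69.0 N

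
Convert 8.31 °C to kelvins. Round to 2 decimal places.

281.46 K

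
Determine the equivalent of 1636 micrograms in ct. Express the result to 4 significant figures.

0.008180 ct

1 μg = 5.00000e-6 carats.
So 1636 × 5.00000e-6 ≈ 0.008180 ct.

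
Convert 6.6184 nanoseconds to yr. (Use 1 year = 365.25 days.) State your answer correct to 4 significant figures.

2.097e-16 yr

1 nanosecond = 3.16881e-17 years.
Thus 6.6184 × 3.16881e-17 ≈ 2.097e-16 yr.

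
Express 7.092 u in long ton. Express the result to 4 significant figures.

1.159 × 10^-29 long ton

1 atomic mass unit = 1.63431 × 10^-30 long ton.
7.092 × 1.63431 × 10^-30 ≈ 1.159 × 10^-29 long ton.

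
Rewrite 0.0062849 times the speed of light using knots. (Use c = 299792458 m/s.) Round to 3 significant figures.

1 speed of light = 5.82750e+8 knots.
Thus 0.0062849 × 5.82750e+8 ≈ 3.66e+6 kn.

3.66e+6 kn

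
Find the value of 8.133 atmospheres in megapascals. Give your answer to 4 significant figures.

1 atmosphere = 0.101325 megapascals.
Then 8.133 × 0.101325 ≈ 0.8241 MPa.

0.8241 megapascals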